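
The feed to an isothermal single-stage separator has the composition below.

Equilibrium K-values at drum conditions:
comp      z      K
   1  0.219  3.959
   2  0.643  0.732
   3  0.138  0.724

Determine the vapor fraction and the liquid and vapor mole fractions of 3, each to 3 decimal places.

ψ = 0.549, x_3 = 0.163, y_3 = 0.118

Rachford–Rice: g(ψ) = Σ zᵢ(Kᵢ−1)/(1+ψ(Kᵢ−1)) = 0.
Feasibility: ΣzᵢKᵢ = 1.438, Σzᵢ/Kᵢ = 1.124 — both > 1, two phases present.
Newton iteration, ψ⁰ = 0.54:
  ψ = 0.540: g = 0.0032, g' = -0.362 → ψ = 0.549
Converged at ψ = 0.549.
Compositions from xᵢ = zᵢ/(1+ψ(Kᵢ−1)), yᵢ = Kᵢxᵢ:
  1: x = 0.083, y = 0.330
  2: x = 0.754, y = 0.552
  3: x = 0.163, y = 0.118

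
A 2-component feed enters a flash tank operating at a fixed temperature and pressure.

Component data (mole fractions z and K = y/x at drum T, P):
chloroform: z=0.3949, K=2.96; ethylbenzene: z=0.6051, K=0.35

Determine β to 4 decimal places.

β = 0.2988

Let β = V/F and solve Σ zᵢ(Kᵢ−1)/(1+β(Kᵢ−1)) = 0.
Check two-phase: ΣzᵢKᵢ = 1.3807 > 1 and Σzᵢ/Kᵢ = 1.8623 > 1, so g(0) = 0.3807 > 0 and g(1) = -0.8623 < 0.
Iterate (Newton) starting at β = 0.5:
  β = 0.5000: g = -0.19178, g' = -0.9481 → β = 0.2977
  β = 0.2977: g = 0.00109, g' = -0.9981 → β = 0.2988
Converged at β = 0.2988.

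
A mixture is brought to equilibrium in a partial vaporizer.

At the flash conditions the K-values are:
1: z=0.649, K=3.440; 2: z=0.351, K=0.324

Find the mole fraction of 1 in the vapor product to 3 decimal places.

y_1 = 0.746

Material balance + equilibrium reduce to Σ zᵢ(Kᵢ−1)/(1+ψ(Kᵢ−1)) = 0.
Check two-phase: ΣzᵢKᵢ = 2.346 > 1 and Σzᵢ/Kᵢ = 1.272 > 1, so g(0) = 1.346 > 0 and g(1) = -0.272 < 0.
Newton–Raphson from ψ = 0.5:
  ψ = 0.500: g = 0.3549, g' = -1.150 → ψ = 0.809
  ψ = 0.809: g = 0.0093, g' = -1.217 → ψ = 0.816
Converged at ψ = 0.816.
Compositions from xᵢ = zᵢ/(1+ψ(Kᵢ−1)), yᵢ = Kᵢxᵢ:
  1: x = 0.217, y = 0.746
  2: x = 0.783, y = 0.254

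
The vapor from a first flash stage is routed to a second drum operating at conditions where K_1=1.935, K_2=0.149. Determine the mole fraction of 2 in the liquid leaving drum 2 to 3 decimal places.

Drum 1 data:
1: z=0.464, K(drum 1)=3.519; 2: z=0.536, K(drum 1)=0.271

x_2 (drum 2) = 0.524

Drum 1:
Let ψ₁ = V/F and solve Σ zᵢ(Kᵢ−1)/(1+ψ₁(Kᵢ−1)) = 0.
g(0) = ΣzᵢKᵢ − 1 = 0.778 and g(1) = 1 − Σzᵢ/Kᵢ = -1.110, so a root lies in (0, 1).
Binary case is linear: z₁(K₁−1)(1+ψ₁(K₂−1)) + z₂(K₂−1)(1+ψ₁(K₁−1)) = 0
⇒ ψ₁ = [z₁(K₁−1)+z₂(K₂−1)] / [−(K₁−1)(K₂−1)] = 0.7781/1.8364 = 0.424
Drum-1 compositions:
  1: x = 0.224, y = 0.790
  2: x = 0.776, y = 0.210
Drum-2 feed = drum-1 vapor: z₂ = (0.7898, 0.2102).
Drum 2:
Let ψ₂ = V/F and solve Σ zᵢ(Kᵢ−1)/(1+ψ₂(Kᵢ−1)) = 0.
g(0) = ΣzᵢKᵢ − 1 = 0.560 and g(1) = 1 − Σzᵢ/Kᵢ = -0.819, so a root lies in (0, 1).
Binary case is linear: z₁(K₁−1)(1+ψ₂(K₂−1)) + z₂(K₂−1)(1+ψ₂(K₁−1)) = 0
⇒ ψ₂ = [z₁(K₁−1)+z₂(K₂−1)] / [−(K₁−1)(K₂−1)] = 0.5596/0.7957 = 0.703
  1: x = 0.476, y = 0.922
  2: x = 0.524, y = 0.078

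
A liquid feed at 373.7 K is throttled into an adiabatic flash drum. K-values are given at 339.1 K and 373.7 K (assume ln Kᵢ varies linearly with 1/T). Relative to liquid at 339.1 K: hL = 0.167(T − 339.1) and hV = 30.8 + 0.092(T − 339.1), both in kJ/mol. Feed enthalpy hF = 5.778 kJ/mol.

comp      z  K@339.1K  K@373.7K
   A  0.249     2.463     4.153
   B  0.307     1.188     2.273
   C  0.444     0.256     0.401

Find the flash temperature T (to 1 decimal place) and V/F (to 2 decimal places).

T = 341.3 K, V/F = 0.18

Adiabatic flash: solve Rachford–Rice at each trial T, then check hF = ψ·hV(T) + (1−ψ)·hL(T).
  T = 339.1 K: K = (2.463, 1.188, 0.256), RR gives ψ = 0.125, H_out = 3.857 kJ/mol
  T = 373.7 K: K = (4.153, 2.273, 0.401), RR gives ψ = 0.692, H_out = 25.305 kJ/mol
  T = 356.4 K: K = (3.239, 1.669, 0.324), RR gives ψ = 0.455, H_out = 16.318 kJ/mol
  T = 347.8 K: K = (2.836, 1.416, 0.289), RR gives ψ = 0.309, H_out = 10.778 kJ/mol
  T = 343.5 K: K = (2.648, 1.300, 0.272), RR gives ψ = 0.224, H_out = 7.555 kJ/mol
  T = 341.3 K: K = (2.554, 1.243, 0.264), RR gives ψ = 0.176, H_out = 5.761 kJ/mol
Linear interpolation between T = 341.3 (H_out = 5.761) and T = 343.5 (H_out = 7.555) on hF = 5.778 gives T ≈ 341.3 K, at which ψ = 0.18.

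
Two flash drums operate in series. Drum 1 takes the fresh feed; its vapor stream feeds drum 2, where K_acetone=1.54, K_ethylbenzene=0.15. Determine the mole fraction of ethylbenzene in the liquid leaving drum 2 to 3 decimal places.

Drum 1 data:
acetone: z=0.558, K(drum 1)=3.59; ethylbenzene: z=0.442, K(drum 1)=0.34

x_ethylbenzene (drum 2) = 0.388

Drum 1:
Material balance + equilibrium reduce to Σ zᵢ(Kᵢ−1)/(1+ψ₁(Kᵢ−1)) = 0.
Feasibility: ΣzᵢKᵢ = 2.154, Σzᵢ/Kᵢ = 1.455 — both > 1, two phases present.
Binary case is linear: z₁(K₁−1)(1+ψ₁(K₂−1)) + z₂(K₂−1)(1+ψ₁(K₁−1)) = 0
⇒ ψ₁ = [z₁(K₁−1)+z₂(K₂−1)] / [−(K₁−1)(K₂−1)] = 1.1535/1.7094 = 0.675
Drum-1 compositions:
  acetone: x = 0.203, y = 0.729
  ethylbenzene: x = 0.797, y = 0.271
Drum-2 feed = drum-1 vapor: z₂ = (0.7290, 0.2710).
Drum 2:
Rachford–Rice: g(ψ₂) = Σ zᵢ(Kᵢ−1)/(1+ψ₂(Kᵢ−1)) = 0.
Check two-phase: ΣzᵢKᵢ = 1.163 > 1 and Σzᵢ/Kᵢ = 2.280 > 1, so g(0) = 0.163 > 0 and g(1) = -1.280 < 0.
Newton–Raphson from ψ₂ = 0.45:
  ψ₂ = 0.450: g = -0.0563, g' = -0.651 → ψ₂ = 0.364
  ψ₂ = 0.364: g = -0.0043, g' = -0.559 → ψ₂ = 0.356
Converged at ψ₂ = 0.356.
  acetone: x = 0.612, y = 0.942
  ethylbenzene: x = 0.388, y = 0.058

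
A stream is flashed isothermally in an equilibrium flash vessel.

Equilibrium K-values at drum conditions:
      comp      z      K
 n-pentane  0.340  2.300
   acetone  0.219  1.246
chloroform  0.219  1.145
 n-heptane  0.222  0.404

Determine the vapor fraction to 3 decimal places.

Rachford–Rice: g(ψ) = Σ zᵢ(Kᵢ−1)/(1+ψ(Kᵢ−1)) = 0.
Feasibility: ΣzᵢKᵢ = 1.395, Σzᵢ/Kᵢ = 1.064 — both > 1, two phases present.
Newton–Raphson from ψ = 0.38:
  ψ = 0.380: g = 0.2042, g' = -0.404 → ψ = 0.885
  ψ = 0.885: g = -0.0020, g' = -0.490 → ψ = 0.881
Converged at ψ = 0.881.

ψ = 0.881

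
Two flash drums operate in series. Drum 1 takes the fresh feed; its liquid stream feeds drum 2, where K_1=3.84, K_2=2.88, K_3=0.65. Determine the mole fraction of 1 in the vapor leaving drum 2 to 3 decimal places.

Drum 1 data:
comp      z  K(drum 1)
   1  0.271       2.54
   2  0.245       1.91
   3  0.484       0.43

Drum 1:
Material balance + equilibrium reduce to Σ zᵢ(Kᵢ−1)/(1+ψ₁(Kᵢ−1)) = 0.
Feasibility: ΣzᵢKᵢ = 1.364, Σzᵢ/Kᵢ = 1.361 — both > 1, two phases present.
Newton iteration, ψ₁⁰ = 0.5:
  ψ₁ = 0.500: g = 0.0032, g' = -0.609 → ψ₁ = 0.505
Converged at ψ₁ = 0.505.
Drum-1 compositions:
  1: x = 0.152, y = 0.387
  2: x = 0.168, y = 0.321
  3: x = 0.680, y = 0.292
Drum-2 feed = drum-1 liquid: z₂ = (0.1524, 0.1678, 0.6797).
Drum 2:
Newton–Raphson from ψ₂ = 0.5:
  ψ₂ = 0.500: g = 0.0531, g' = -0.490 → ψ₂ = 0.608
  ψ₂ = 0.608: g = 0.0036, g' = -0.429 → ψ₂ = 0.617
Converged at ψ₂ = 0.617.
  1: x = 0.055, y = 0.213
  2: x = 0.078, y = 0.224
  3: x = 0.867, y = 0.563

y_1 (drum 2) = 0.213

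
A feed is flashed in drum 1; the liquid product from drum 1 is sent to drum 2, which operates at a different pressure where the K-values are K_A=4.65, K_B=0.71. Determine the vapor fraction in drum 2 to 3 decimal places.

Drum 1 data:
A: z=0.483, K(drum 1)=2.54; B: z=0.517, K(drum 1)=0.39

Drum 1:
Let ψ₁ = V/F and solve Σ zᵢ(Kᵢ−1)/(1+ψ₁(Kᵢ−1)) = 0.
Check two-phase: ΣzᵢKᵢ = 1.428 > 1 and Σzᵢ/Kᵢ = 1.516 > 1, so g(0) = 0.428 > 0 and g(1) = -0.516 < 0.
Binary case is linear: z₁(K₁−1)(1+ψ₁(K₂−1)) + z₂(K₂−1)(1+ψ₁(K₁−1)) = 0
⇒ ψ₁ = [z₁(K₁−1)+z₂(K₂−1)] / [−(K₁−1)(K₂−1)] = 0.4285/0.9394 = 0.456
Drum-1 compositions:
  A: x = 0.284, y = 0.721
  B: x = 0.716, y = 0.279
Drum-2 feed = drum-1 liquid: z₂ = (0.2837, 0.7163).
Drum 2:
Material balance + equilibrium reduce to Σ zᵢ(Kᵢ−1)/(1+ψ₂(Kᵢ−1)) = 0.
g(0) = ΣzᵢKᵢ − 1 = 0.828 and g(1) = 1 − Σzᵢ/Kᵢ = -0.070, so a root lies in (0, 1).
Binary case is linear: z₁(K₁−1)(1+ψ₂(K₂−1)) + z₂(K₂−1)(1+ψ₂(K₁−1)) = 0
⇒ ψ₂ = [z₁(K₁−1)+z₂(K₂−1)] / [−(K₁−1)(K₂−1)] = 0.8279/1.0585 = 0.782
  A: x = 0.074, y = 0.342
  B: x = 0.926, y = 0.658

V/F (drum 2) = 0.782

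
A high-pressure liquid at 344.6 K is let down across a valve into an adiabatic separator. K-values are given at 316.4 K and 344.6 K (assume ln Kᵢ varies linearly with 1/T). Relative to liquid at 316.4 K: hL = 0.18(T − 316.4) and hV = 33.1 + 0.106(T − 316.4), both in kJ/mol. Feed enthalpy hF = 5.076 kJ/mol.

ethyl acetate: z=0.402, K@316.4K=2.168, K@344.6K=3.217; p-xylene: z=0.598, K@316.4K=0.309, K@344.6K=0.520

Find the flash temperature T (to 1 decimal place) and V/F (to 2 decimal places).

T = 319.9 K, V/F = 0.14

Adiabatic flash: solve Rachford–Rice at each trial T, then check hF = ψ·hV(T) + (1−ψ)·hL(T).
  T = 316.4 K: K = (2.168, 0.309), RR gives ψ = 0.070, H_out = 2.310 kJ/mol
  T = 344.6 K: K = (3.217, 0.520), RR gives ψ = 0.568, H_out = 22.684 kJ/mol
  T = 330.5 K: K = (2.663, 0.405), RR gives ψ = 0.316, H_out = 12.683 kJ/mol
  T = 323.4 K: K = (2.407, 0.355), RR gives ψ = 0.198, H_out = 7.702 kJ/mol
  T = 319.9 K: K = (2.285, 0.331), RR gives ψ = 0.136, H_out = 5.094 kJ/mol
  T = 318.1 K: K = (2.225, 0.320), RR gives ψ = 0.103, H_out = 3.688 kJ/mol
Linear interpolation between T = 318.1 (H_out = 3.688) and T = 319.9 (H_out = 5.094) on hF = 5.076 gives T ≈ 319.9 K, at which ψ = 0.14.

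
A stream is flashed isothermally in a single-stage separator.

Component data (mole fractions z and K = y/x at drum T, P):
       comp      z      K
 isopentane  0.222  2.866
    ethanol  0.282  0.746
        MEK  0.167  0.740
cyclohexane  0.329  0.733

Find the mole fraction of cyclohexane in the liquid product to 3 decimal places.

Iterate (Newton) starting at V/F = 0.5:
  V/F = 0.500: g = -0.0190, g' = -0.277 → V/F = 0.431
  V/F = 0.431: g = 0.0009, g' = -0.305 → V/F = 0.434
Converged at V/F = 0.434.
Compositions from xᵢ = zᵢ/(1+V/F(Kᵢ−1)), yᵢ = Kᵢxᵢ:
  isopentane: x = 0.123, y = 0.351
  ethanol: x = 0.317, y = 0.236
  MEK: x = 0.188, y = 0.139
  cyclohexane: x = 0.372, y = 0.273

x_cyclohexane = 0.372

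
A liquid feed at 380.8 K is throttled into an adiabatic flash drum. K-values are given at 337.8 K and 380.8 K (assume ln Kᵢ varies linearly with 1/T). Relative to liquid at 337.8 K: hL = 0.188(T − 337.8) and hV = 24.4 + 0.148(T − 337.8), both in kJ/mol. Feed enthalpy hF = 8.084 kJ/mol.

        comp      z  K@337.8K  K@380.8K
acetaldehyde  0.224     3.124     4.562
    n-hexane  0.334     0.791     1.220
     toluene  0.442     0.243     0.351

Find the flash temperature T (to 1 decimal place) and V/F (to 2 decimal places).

T = 354.9 K, V/F = 0.20

Adiabatic flash: solve Rachford–Rice at each trial T, then check hF = ψ·hV(T) + (1−ψ)·hL(T).
  T = 337.8 K: K = (3.124, 0.791, 0.243), RR gives ψ = 0.061, H_out = 1.482 kJ/mol
  T = 380.8 K: K = (4.562, 1.220, 0.351), RR gives ψ = 0.411, H_out = 17.405 kJ/mol
  T = 359.3 K: K = (3.818, 0.995, 0.295), RR gives ψ = 0.240, H_out = 9.693 kJ/mol
  T = 348.6 K: K = (3.466, 0.891, 0.269), RR gives ψ = 0.153, H_out = 5.700 kJ/mol
  T = 354.0 K: K = (3.642, 0.943, 0.282), RR gives ψ = 0.197, H_out = 7.732 kJ/mol
  T = 356.6 K: K = (3.728, 0.968, 0.289), RR gives ψ = 0.218, H_out = 8.698 kJ/mol
  T = 355.3 K: K = (3.685, 0.956, 0.285), RR gives ψ = 0.208, H_out = 8.216 kJ/mol
Linear interpolation between T = 354.0 (H_out = 7.732) and T = 355.3 (H_out = 8.216) on hF = 8.084 gives T ≈ 354.9 K, at which ψ = 0.20.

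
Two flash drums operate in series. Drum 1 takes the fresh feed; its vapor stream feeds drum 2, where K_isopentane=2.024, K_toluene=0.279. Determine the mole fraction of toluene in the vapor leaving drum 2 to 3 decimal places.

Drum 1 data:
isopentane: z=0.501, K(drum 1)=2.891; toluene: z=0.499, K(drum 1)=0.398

Drum 1:
Newton iteration, ψ₁⁰ = 0.5:
  ψ₁ = 0.500: g = 0.0572, g' = -0.843 → ψ₁ = 0.568
Converged at ψ₁ = 0.568.
Drum-1 compositions:
  isopentane: x = 0.241, y = 0.698
  toluene: x = 0.759, y = 0.302
Drum-2 feed = drum-1 vapor: z₂ = (0.6981, 0.3019).
Drum 2:
Let ψ₂ = V/F and solve Σ zᵢ(Kᵢ−1)/(1+ψ₂(Kᵢ−1)) = 0.
Feasibility: ΣzᵢKᵢ = 1.497, Σzᵢ/Kᵢ = 1.427 — both > 1, two phases present.
Newton–Raphson from ψ₂ = 0.5:
  ψ₂ = 0.500: g = 0.1324, g' = -0.704 → ψ₂ = 0.688
  ψ₂ = 0.688: g = -0.0126, g' = -0.870 → ψ₂ = 0.674
  ψ₂ = 0.674: g = -0.0002, g' = -0.850 → ψ₂ = 0.673
Converged at ψ₂ = 0.673.
  isopentane: x = 0.413, y = 0.836
  toluene: x = 0.587, y = 0.164

y_toluene (drum 2) = 0.164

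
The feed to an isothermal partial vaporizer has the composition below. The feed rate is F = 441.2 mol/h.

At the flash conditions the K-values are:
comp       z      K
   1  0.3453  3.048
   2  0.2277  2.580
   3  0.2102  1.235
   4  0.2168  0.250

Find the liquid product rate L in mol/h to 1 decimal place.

L = 64.7 mol/h

Rachford–Rice: g(β) = Σ zᵢ(Kᵢ−1)/(1+β(Kᵢ−1)) = 0.
Check two-phase: ΣzᵢKᵢ = 1.9537 > 1 and Σzᵢ/Kᵢ = 1.2389 > 1, so g(0) = 0.9537 > 0 and g(1) = -0.2389 < 0.
Newton–Raphson from β = 0.62:
  β = 0.6200: g = 0.23249, g' = -0.8611 → β = 0.8900
  β = 0.8900: g = -0.04812, g' = -1.3909 → β = 0.8554
  β = 0.8554: g = -0.00252, g' = -1.2512 → β = 0.8534
Converged at β = 0.8534.
Then V = β·F = 0.8534·441.2 = 376.5 mol/h and L = F − V = 64.7 mol/h.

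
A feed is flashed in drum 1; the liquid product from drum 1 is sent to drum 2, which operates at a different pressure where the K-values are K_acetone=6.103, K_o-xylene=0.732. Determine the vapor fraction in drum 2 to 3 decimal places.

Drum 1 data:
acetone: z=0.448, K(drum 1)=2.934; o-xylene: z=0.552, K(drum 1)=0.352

Drum 1:
Rachford–Rice: g(ψ₁) = Σ zᵢ(Kᵢ−1)/(1+ψ₁(Kᵢ−1)) = 0.
Check two-phase: ΣzᵢKᵢ = 1.509 > 1 and Σzᵢ/Kᵢ = 1.721 > 1, so g(0) = 0.509 > 0 and g(1) = -0.721 < 0.
Binary case is linear: z₁(K₁−1)(1+ψ₁(K₂−1)) + z₂(K₂−1)(1+ψ₁(K₁−1)) = 0
⇒ ψ₁ = [z₁(K₁−1)+z₂(K₂−1)] / [−(K₁−1)(K₂−1)] = 0.5087/1.2532 = 0.406
Drum-1 compositions:
  acetone: x = 0.251, y = 0.736
  o-xylene: x = 0.749, y = 0.264
Drum-2 feed = drum-1 liquid: z₂ = (0.2510, 0.7490).
Drum 2:
Rachford–Rice: g(ψ₂) = Σ zᵢ(Kᵢ−1)/(1+ψ₂(Kᵢ−1)) = 0.
Check two-phase: ΣzᵢKᵢ = 2.080 > 1 and Σzᵢ/Kᵢ = 1.064 > 1, so g(0) = 1.080 > 0 and g(1) = -0.064 < 0.
Newton–Raphson from ψ₂ = 0.66:
  ψ₂ = 0.660: g = 0.0493, g' = -0.422 → ψ₂ = 0.777
  ψ₂ = 0.777: g = 0.0044, g' = -0.351 → ψ₂ = 0.790
Converged at ψ₂ = 0.790.
  acetone: x = 0.050, y = 0.305
  o-xylene: x = 0.950, y = 0.695

V/F (drum 2) = 0.790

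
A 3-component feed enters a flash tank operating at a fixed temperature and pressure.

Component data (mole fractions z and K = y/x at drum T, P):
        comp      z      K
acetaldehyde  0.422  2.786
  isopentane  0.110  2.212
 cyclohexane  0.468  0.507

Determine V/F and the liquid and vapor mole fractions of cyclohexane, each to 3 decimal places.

V/F = 0.795, x_cyclohexane = 0.770, y_cyclohexane = 0.390

Material balance + equilibrium reduce to Σ zᵢ(Kᵢ−1)/(1+V/F(Kᵢ−1)) = 0.
g(0) = ΣzᵢKᵢ − 1 = 0.656 and g(1) = 1 − Σzᵢ/Kᵢ = -0.124, so a root lies in (0, 1).
Newton iteration, V/F⁰ = 0.67:
  V/F = 0.670: g = 0.0722, g' = -0.582 → V/F = 0.794
  V/F = 0.794: g = 0.0005, g' = -0.579 → V/F = 0.795
Converged at V/F = 0.795.
Compositions from xᵢ = zᵢ/(1+V/F(Kᵢ−1)), yᵢ = Kᵢxᵢ:
  acetaldehyde: x = 0.174, y = 0.486
  isopentane: x = 0.056, y = 0.124
  cyclohexane: x = 0.770, y = 0.390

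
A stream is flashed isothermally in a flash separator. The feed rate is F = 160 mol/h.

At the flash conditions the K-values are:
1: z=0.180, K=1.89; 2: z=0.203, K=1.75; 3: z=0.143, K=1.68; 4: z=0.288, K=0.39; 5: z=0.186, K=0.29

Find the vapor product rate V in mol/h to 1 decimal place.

V = 32.0 mol/h

Let β = V/F and solve Σ zᵢ(Kᵢ−1)/(1+β(Kᵢ−1)) = 0.
g(0) = ΣzᵢKᵢ − 1 = 0.102 and g(1) = 1 − Σzᵢ/Kᵢ = -0.676, so a root lies in (0, 1).
Newton iteration, β⁰ = 0.5:
  β = 0.500: g = -0.1634, g' = -0.613 → β = 0.233
  β = 0.233: g = -0.0170, g' = -0.510 → β = 0.200
Converged at β = 0.200.
Then V = β·F = 0.2000·160 = 32.0 mol/h and L = F − V = 128.0 mol/h.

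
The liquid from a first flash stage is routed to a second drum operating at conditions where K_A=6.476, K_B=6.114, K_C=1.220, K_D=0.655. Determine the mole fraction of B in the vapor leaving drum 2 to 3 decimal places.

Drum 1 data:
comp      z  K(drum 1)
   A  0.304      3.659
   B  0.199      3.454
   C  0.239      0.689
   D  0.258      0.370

Drum 1:
Newton–Raphson from ψ₁ = 0.61:
  ψ₁ = 0.610: g = 0.1481, g' = -0.810 → ψ₁ = 0.793
  ψ₁ = 0.793: g = 0.0024, g' = -0.810 → ψ₁ = 0.796
Converged at ψ₁ = 0.796.
Drum-1 compositions:
  A: x = 0.098, y = 0.357
  B: x = 0.067, y = 0.233
  C: x = 0.318, y = 0.219
  D: x = 0.517, y = 0.191
Drum-2 feed = drum-1 liquid: z₂ = (0.0976, 0.0674, 0.3176, 0.5174).
Drum 2:
Let ψ₂ = V/F and solve Σ zᵢ(Kᵢ−1)/(1+ψ₂(Kᵢ−1)) = 0.
g(0) = ΣzᵢKᵢ − 1 = 0.770 and g(1) = 1 − Σzᵢ/Kᵢ = -0.076, so a root lies in (0, 1).
Newton iteration, ψ₂⁰ = 0.5:
  ψ₂ = 0.500: g = 0.0870, g' = -0.451 → ψ₂ = 0.693
  ψ₂ = 0.693: g = 0.0133, g' = -0.331 → ψ₂ = 0.733
  ψ₂ = 0.733: g = 0.0003, g' = -0.316 → ψ₂ = 0.734
Converged at ψ₂ = 0.734.
  A: x = 0.019, y = 0.126
  B: x = 0.014, y = 0.087
  C: x = 0.273, y = 0.334
  D: x = 0.693, y = 0.454

y_B (drum 2) = 0.087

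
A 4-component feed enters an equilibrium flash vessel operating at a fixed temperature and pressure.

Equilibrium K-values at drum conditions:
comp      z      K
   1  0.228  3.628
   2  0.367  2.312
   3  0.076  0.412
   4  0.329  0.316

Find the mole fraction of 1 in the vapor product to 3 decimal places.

y_1 = 0.304

Material balance + equilibrium reduce to Σ zᵢ(Kᵢ−1)/(1+β(Kᵢ−1)) = 0.
g(0) = ΣzᵢKᵢ − 1 = 0.811 and g(1) = 1 − Σzᵢ/Kᵢ = -0.447, so a root lies in (0, 1).
Iterate (Newton) starting at β = 0.5:
  β = 0.500: g = 0.1444, g' = -0.933 → β = 0.655
  β = 0.655: g = -0.0011, g' = -0.970 → β = 0.654
Converged at β = 0.654.
Compositions from xᵢ = zᵢ/(1+β(Kᵢ−1)), yᵢ = Kᵢxᵢ:
  1: x = 0.084, y = 0.304
  2: x = 0.198, y = 0.457
  3: x = 0.123, y = 0.051
  4: x = 0.595, y = 0.188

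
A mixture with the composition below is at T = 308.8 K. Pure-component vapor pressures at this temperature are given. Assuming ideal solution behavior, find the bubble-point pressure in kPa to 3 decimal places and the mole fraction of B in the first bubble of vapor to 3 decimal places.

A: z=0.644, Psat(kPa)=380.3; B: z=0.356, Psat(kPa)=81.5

At the bubble point ψ → 0, so ΣzᵢKᵢ = 1 with Kᵢ = Pᵢˢᵃᵗ/P ⇒ P = ΣzᵢPᵢˢᵃᵗ.
P = 0.644·380.3 + 0.356·81.5 = 273.927 kPa
yᵢ = zᵢPᵢˢᵃᵗ/P ⇒ y_B = 0.356·81.5/273.927 = 0.106

Pbub = 273.927 kPa, y_B = 0.106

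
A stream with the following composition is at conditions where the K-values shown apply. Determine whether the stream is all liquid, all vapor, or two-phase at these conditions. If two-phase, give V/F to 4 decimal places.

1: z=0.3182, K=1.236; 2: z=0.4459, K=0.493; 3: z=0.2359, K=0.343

all liquid

ΣzᵢKᵢ = 0.6940; Σzᵢ/Kᵢ = 1.8497.
Since ΣzᵢKᵢ < 1 the mixture is below its bubble point — single liquid phase.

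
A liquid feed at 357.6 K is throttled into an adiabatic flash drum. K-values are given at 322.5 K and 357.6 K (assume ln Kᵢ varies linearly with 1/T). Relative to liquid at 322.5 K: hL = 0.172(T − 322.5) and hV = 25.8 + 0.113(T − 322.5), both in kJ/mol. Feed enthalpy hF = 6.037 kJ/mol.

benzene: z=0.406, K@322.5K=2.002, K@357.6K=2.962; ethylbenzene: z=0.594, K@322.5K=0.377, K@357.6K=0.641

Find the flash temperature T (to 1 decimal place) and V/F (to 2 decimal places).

T = 329.1 K, V/F = 0.19

Adiabatic flash: solve Rachford–Rice at each trial T, then check hF = ψ·hV(T) + (1−ψ)·hL(T).
  T = 322.5 K: K = (2.002, 0.377), RR gives ψ = 0.059, H_out = 1.519 kJ/mol
  T = 357.6 K: K = (2.962, 0.641), RR gives ψ = 0.828, H_out = 25.689 kJ/mol
  T = 340.1 K: K = (2.461, 0.499), RR gives ψ = 0.403, H_out = 13.018 kJ/mol
  T = 331.3 K: K = (2.226, 0.435), RR gives ψ = 0.234, H_out = 7.438 kJ/mol
  T = 326.9 K: K = (2.112, 0.405), RR gives ψ = 0.149, H_out = 4.561 kJ/mol
  T = 329.1 K: K = (2.169, 0.420), RR gives ψ = 0.192, H_out = 6.014 kJ/mol
Linear interpolation between T = 329.1 (H_out = 6.014) and T = 331.3 (H_out = 7.438) on hF = 6.037 gives T ≈ 329.1 K, at which ψ = 0.19.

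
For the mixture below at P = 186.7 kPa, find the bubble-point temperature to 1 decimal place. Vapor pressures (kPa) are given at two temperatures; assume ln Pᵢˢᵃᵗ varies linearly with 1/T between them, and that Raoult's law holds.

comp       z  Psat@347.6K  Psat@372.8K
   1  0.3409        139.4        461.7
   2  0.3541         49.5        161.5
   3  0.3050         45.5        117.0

Bubble-point temperature: ΣzᵢPᵢˢᵃᵗ(T) = P. Interpolate ln Pᵢˢᵃᵗ = aᵢ + bᵢ/T.
  T = 347.6 K: ΣzᵢPᵢˢᵃᵗ = 78.93 kPa
  T = 372.8 K: ΣzᵢPᵢˢᵃᵗ = 250.27 kPa
  T = 360.2 K: ΣzᵢPᵢˢᵃᵗ = 143.26 kPa
  T = 366.5 K: ΣzᵢPᵢˢᵃᵗ = 190.22 kPa
  T = 363.4 K: ΣzᵢPᵢˢᵃᵗ = 165.64 kPa
  T = 364.9 K: ΣzᵢPᵢˢᵃᵗ = 177.16 kPa
Interpolating between 364.9 K and 366.5 K gives T ≈ 366.1 K.

T = 366.1 K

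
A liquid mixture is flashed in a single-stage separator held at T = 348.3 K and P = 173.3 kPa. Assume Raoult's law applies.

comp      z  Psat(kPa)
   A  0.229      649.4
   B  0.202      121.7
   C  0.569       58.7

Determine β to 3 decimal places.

Raoult's law: Kᵢ = Pᵢˢᵃᵗ/P = Pᵢˢᵃᵗ/173.3.
  K_A = 649.4/173.3 = 3.74726, K_B = 121.7/173.3 = 0.70225, K_C = 58.7/173.3 = 0.33872
Material balance + equilibrium reduce to Σ zᵢ(Kᵢ−1)/(1+β(Kᵢ−1)) = 0.
Check two-phase: ΣzᵢKᵢ = 1.193 > 1 and Σzᵢ/Kᵢ = 2.029 > 1, so g(0) = 0.193 > 0 and g(1) = -1.029 < 0.
Newton iteration, β⁰ = 0.5:
  β = 0.500: g = -0.3678, g' = -0.887 → β = 0.085
  β = 0.085: g = 0.0492, g' = -1.433 → β = 0.120
  β = 0.120: g = 0.0025, g' = -1.292 → β = 0.122
Converged at β = 0.122.

β = 0.122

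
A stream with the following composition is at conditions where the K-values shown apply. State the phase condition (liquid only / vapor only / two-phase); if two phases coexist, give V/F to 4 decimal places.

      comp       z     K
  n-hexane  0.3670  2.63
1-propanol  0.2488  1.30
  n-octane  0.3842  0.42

two-phase, V/F = 0.6418

ΣzᵢKᵢ = 1.4500; Σzᵢ/Kᵢ = 1.2457.
Both exceed 1, so a two-phase solution exists.
Material balance + equilibrium reduce to Σ zᵢ(Kᵢ−1)/(1+ψ(Kᵢ−1)) = 0.
Newton iteration, ψ⁰ = 0.36:
  ψ = 0.3600: g = 0.16271, g' = -0.6120 → ψ = 0.6259
  ψ = 0.6259: g = 0.00912, g' = -0.5733 → ψ = 0.6418
Converged at ψ = 0.6418.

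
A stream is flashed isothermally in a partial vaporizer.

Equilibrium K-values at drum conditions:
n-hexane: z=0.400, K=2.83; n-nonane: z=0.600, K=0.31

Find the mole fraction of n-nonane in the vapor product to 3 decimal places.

y_n-nonane = 0.225

Rachford–Rice: g(ψ) = Σ zᵢ(Kᵢ−1)/(1+ψ(Kᵢ−1)) = 0.
Check two-phase: ΣzᵢKᵢ = 1.318 > 1 and Σzᵢ/Kᵢ = 2.077 > 1, so g(0) = 0.318 > 0 and g(1) = -1.077 < 0.
Iterate (Newton) starting at ψ = 0.5:
  ψ = 0.500: g = -0.2498, g' = -1.031 → ψ = 0.258
  ψ = 0.258: g = -0.0061, g' = -1.041 → ψ = 0.252
Converged at ψ = 0.252.
Compositions from xᵢ = zᵢ/(1+ψ(Kᵢ−1)), yᵢ = Kᵢxᵢ:
  n-hexane: x = 0.274, y = 0.775
  n-nonane: x = 0.726, y = 0.225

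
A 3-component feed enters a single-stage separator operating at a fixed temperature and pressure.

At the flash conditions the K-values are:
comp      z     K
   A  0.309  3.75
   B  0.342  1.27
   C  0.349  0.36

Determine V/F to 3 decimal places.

Newton–Raphson from V/F = 0.5:
  V/F = 0.500: g = 0.1107, g' = -0.743 → V/F = 0.649
  V/F = 0.649: g = 0.0017, g' = -0.738 → V/F = 0.651
Converged at V/F = 0.651.

V/F = 0.651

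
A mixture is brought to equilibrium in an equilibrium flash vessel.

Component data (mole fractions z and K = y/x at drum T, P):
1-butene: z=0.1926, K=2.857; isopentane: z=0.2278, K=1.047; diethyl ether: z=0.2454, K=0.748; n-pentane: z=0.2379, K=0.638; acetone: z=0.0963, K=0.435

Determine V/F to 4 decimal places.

V/F = 0.3305

Material balance + equilibrium reduce to Σ zᵢ(Kᵢ−1)/(1+V/F(Kᵢ−1)) = 0.
g(0) = ΣzᵢKᵢ − 1 = 0.1660 and g(1) = 1 − Σzᵢ/Kᵢ = -0.2073, so a root lies in (0, 1).
Iterate (Newton) starting at V/F = 0.62:
  V/F = 0.6200: g = -0.09143, g' = -0.2905 → V/F = 0.3053
  V/F = 0.3053: g = 0.00924, g' = -0.3736 → V/F = 0.3300
  V/F = 0.3300: g = 0.00016, g' = -0.3610 → V/F = 0.3305
Converged at V/F = 0.3305.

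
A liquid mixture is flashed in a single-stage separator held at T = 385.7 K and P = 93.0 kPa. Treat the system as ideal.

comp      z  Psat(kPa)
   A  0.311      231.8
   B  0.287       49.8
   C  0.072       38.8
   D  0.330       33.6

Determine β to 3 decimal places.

β = 0.093

Raoult's law: Kᵢ = Pᵢˢᵃᵗ/P = Pᵢˢᵃᵗ/93.0.
  K_A = 231.8/93.0 = 2.49247, K_B = 49.8/93.0 = 0.53548, K_C = 38.8/93.0 = 0.41720, K_D = 33.6/93.0 = 0.36129
Iterate (Newton) starting at β = 0.44:
  β = 0.440: g = -0.2370, g' = -0.655 → β = 0.078
  β = 0.078: g = 0.0115, g' = -0.798 → β = 0.093
Converged at β = 0.093.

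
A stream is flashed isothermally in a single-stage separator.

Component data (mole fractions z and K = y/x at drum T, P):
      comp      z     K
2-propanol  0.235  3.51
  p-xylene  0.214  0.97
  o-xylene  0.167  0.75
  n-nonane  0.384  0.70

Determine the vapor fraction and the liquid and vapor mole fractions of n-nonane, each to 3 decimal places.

Material balance + equilibrium reduce to Σ zᵢ(Kᵢ−1)/(1+ψ(Kᵢ−1)) = 0.
g(0) = ΣzᵢKᵢ − 1 = 0.426 and g(1) = 1 − Σzᵢ/Kᵢ = -0.059, so a root lies in (0, 1).
Newton–Raphson from ψ = 0.5:
  ψ = 0.500: g = 0.0718, g' = -0.353 → ψ = 0.704
  ψ = 0.704: g = 0.0100, g' = -0.265 → ψ = 0.741
  ψ = 0.741: g = 0.0002, g' = -0.254 → ψ = 0.742
Converged at ψ = 0.742.
Compositions from xᵢ = zᵢ/(1+ψ(Kᵢ−1)), yᵢ = Kᵢxᵢ:
  2-propanol: x = 0.082, y = 0.288
  p-xylene: x = 0.219, y = 0.212
  o-xylene: x = 0.205, y = 0.154
  n-nonane: x = 0.494, y = 0.346

ψ = 0.742, x_n-nonane = 0.494, y_n-nonane = 0.346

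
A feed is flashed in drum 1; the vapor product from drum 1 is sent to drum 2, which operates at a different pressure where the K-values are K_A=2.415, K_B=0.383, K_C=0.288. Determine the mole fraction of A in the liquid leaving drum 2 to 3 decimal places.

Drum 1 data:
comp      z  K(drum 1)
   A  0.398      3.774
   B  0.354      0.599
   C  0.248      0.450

x_A (drum 2) = 0.316

Drum 1:
Newton–Raphson from ψ₁ = 0.54:
  ψ₁ = 0.540: g = 0.0668, g' = -0.735 → ψ₁ = 0.631
  ψ₁ = 0.631: g = 0.0026, g' = -0.683 → ψ₁ = 0.635
Converged at ψ₁ = 0.635.
Drum-1 compositions:
  A: x = 0.144, y = 0.544
  B: x = 0.475, y = 0.284
  C: x = 0.381, y = 0.171
Drum-2 feed = drum-1 vapor: z₂ = (0.5441, 0.2844, 0.1714).
Drum 2:
Let ψ₂ = V/F and solve Σ zᵢ(Kᵢ−1)/(1+ψ₂(Kᵢ−1)) = 0.
Feasibility: ΣzᵢKᵢ = 1.472, Σzᵢ/Kᵢ = 1.563 — both > 1, two phases present.
Newton–Raphson from ψ₂ = 0.39:
  ψ₂ = 0.390: g = 0.0960, g' = -0.807 → ψ₂ = 0.509
Converged at ψ₂ = 0.509.
  A: x = 0.316, y = 0.764
  B: x = 0.415, y = 0.159
  C: x = 0.269, y = 0.077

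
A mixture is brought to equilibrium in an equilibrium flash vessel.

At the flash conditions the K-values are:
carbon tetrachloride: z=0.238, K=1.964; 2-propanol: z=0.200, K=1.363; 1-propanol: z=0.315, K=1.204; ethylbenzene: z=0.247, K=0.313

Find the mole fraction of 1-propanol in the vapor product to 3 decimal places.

Newton iteration, V/F⁰ = 0.5:
  V/F = 0.500: g = 0.0161, g' = -0.401 → V/F = 0.540
  V/F = 0.540: g = -0.0004, g' = -0.419 → V/F = 0.539
Converged at V/F = 0.539.
Compositions from xᵢ = zᵢ/(1+V/F(Kᵢ−1)), yᵢ = Kᵢxᵢ:
  carbon tetrachloride: x = 0.157, y = 0.308
  2-propanol: x = 0.167, y = 0.228
  1-propanol: x = 0.284, y = 0.342
  ethylbenzene: x = 0.392, y = 0.123

y_1-propanol = 0.342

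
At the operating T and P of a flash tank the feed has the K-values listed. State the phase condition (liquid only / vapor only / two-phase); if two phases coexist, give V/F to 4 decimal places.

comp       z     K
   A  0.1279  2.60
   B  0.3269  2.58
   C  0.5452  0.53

ΣzᵢKᵢ = 1.4649; Σzᵢ/Kᵢ = 1.2046.
Both exceed 1, so a two-phase solution exists.
Material balance + equilibrium reduce to Σ zᵢ(Kᵢ−1)/(1+ψ(Kᵢ−1)) = 0.
Newton–Raphson from ψ = 0.64:
  ψ = 0.6400: g = -0.00856, g' = -0.5280 → ψ = 0.6238
Converged at ψ = 0.6238.

two-phase, V/F = 0.6238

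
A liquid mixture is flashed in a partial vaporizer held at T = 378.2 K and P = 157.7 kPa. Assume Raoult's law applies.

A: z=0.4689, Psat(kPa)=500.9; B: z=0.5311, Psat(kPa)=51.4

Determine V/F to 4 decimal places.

Raoult's law: Kᵢ = Pᵢˢᵃᵗ/P = Pᵢˢᵃᵗ/157.7.
  K_A = 500.9/157.7 = 3.176284, K_B = 51.4/157.7 = 0.325935
Binary case is linear: z₁(K₁−1)(1+V/F(K₂−1)) + z₂(K₂−1)(1+V/F(K₁−1)) = 0
⇒ V/F = [z₁(K₁−1)+z₂(K₂−1)] / [−(K₁−1)(K₂−1)] = 0.66246/1.46696 = 0.4516

V/F = 0.4516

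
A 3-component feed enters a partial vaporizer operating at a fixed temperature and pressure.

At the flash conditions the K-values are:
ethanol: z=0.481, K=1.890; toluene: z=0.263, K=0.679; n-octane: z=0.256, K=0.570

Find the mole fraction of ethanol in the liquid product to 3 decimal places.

x_ethanol = 0.298

Let β = V/F and solve Σ zᵢ(Kᵢ−1)/(1+β(Kᵢ−1)) = 0.
Feasibility: ΣzᵢKᵢ = 1.234, Σzᵢ/Kᵢ = 1.091 — both > 1, two phases present.
Iterate (Newton) starting at β = 0.33:
  β = 0.330: g = 0.1082, g' = -0.326 → β = 0.662
  β = 0.662: g = 0.0083, g' = -0.287 → β = 0.691
Converged at β = 0.691.
Compositions from xᵢ = zᵢ/(1+β(Kᵢ−1)), yᵢ = Kᵢxᵢ:
  ethanol: x = 0.298, y = 0.563
  toluene: x = 0.338, y = 0.229
  n-octane: x = 0.364, y = 0.208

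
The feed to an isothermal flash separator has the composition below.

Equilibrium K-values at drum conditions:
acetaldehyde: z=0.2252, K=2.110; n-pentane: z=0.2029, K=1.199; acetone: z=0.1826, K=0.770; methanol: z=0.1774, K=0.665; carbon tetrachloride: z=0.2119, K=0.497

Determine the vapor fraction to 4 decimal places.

ψ = 0.2600

Iterate (Newton) starting at ψ = 0.55:
  ψ = 0.5500: g = -0.07667, g' = -0.2585 → ψ = 0.2534
  ψ = 0.2534: g = 0.00183, g' = -0.2814 → ψ = 0.2599
  ψ = 0.2599: g = 0.00000, g' = -0.2802 → ψ = 0.2600
Converged at ψ = 0.2600.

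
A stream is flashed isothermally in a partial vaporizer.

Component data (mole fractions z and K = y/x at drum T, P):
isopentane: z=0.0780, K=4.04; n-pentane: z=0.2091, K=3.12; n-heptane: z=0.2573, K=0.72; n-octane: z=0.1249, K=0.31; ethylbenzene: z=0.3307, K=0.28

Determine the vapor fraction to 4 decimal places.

ψ = 0.2040

Material balance + equilibrium reduce to Σ zᵢ(Kᵢ−1)/(1+ψ(Kᵢ−1)) = 0.
g(0) = ΣzᵢKᵢ − 1 = 0.2841 and g(1) = 1 − Σzᵢ/Kᵢ = -1.0277, so a root lies in (0, 1).
Iterate (Newton) starting at ψ = 0.54:
  ψ = 0.5400: g = -0.31536, g' = -0.9456 → ψ = 0.2065
  ψ = 0.2065: g = -0.00265, g' = -1.0668 → ψ = 0.2040
Converged at ψ = 0.2040.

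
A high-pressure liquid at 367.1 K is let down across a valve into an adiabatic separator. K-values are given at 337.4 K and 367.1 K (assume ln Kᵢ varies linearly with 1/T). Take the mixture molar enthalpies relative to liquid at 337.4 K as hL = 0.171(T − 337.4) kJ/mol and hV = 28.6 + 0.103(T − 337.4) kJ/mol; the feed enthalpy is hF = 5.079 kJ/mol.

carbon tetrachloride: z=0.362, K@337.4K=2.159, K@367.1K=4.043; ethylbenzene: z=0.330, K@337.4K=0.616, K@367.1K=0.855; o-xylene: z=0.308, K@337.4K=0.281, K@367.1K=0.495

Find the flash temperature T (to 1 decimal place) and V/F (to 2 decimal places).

T = 339.4 K, V/F = 0.17

Adiabatic flash: solve Rachford–Rice at each trial T, then check hF = ψ·hV(T) + (1−ψ)·hL(T).
  T = 337.4 K: K = (2.159, 0.616, 0.281), RR gives ψ = 0.109, H_out = 3.116 kJ/mol
  T = 367.1 K: K = (4.043, 0.855, 0.495), RR gives ψ = 0.811, H_out = 26.635 kJ/mol
  T = 352.2 K: K = (2.991, 0.730, 0.377), RR gives ψ = 0.469, H_out = 15.462 kJ/mol
  T = 344.8 K: K = (2.550, 0.672, 0.327), RR gives ψ = 0.304, H_out = 9.820 kJ/mol
  T = 341.1 K: K = (2.348, 0.644, 0.303), RR gives ψ = 0.213, H_out = 6.668 kJ/mol
  T = 339.2 K: K = (2.250, 0.629, 0.292), RR gives ψ = 0.161, H_out = 4.906 kJ/mol
Linear interpolation between T = 339.2 (H_out = 4.906) and T = 341.1 (H_out = 6.668) on hF = 5.079 gives T ≈ 339.4 K, at which ψ = 0.17.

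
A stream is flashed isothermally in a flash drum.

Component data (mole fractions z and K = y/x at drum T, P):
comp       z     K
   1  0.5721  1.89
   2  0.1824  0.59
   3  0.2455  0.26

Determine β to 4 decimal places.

Rachford–Rice: g(β) = Σ zᵢ(Kᵢ−1)/(1+β(Kᵢ−1)) = 0.
Feasibility: ΣzᵢKᵢ = 1.2527, Σzᵢ/Kᵢ = 1.5561 — both > 1, two phases present.
Iterate (Newton) starting at β = 0.33:
  β = 0.3300: g = 0.06672, g' = -0.5471 → β = 0.4520
  β = 0.4520: g = -0.00164, g' = -0.5802 → β = 0.4491
Converged at β = 0.4491.

β = 0.4491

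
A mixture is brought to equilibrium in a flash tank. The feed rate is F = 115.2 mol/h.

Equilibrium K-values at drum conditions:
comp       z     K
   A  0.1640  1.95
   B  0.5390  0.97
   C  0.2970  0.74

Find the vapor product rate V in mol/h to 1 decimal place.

V = 58.1 mol/h

Material balance + equilibrium reduce to Σ zᵢ(Kᵢ−1)/(1+ψ(Kᵢ−1)) = 0.
Feasibility: ΣzᵢKᵢ = 1.0624, Σzᵢ/Kᵢ = 1.0411 — both > 1, two phases present.
Newton iteration, ψ⁰ = 0.5:
  ψ = 0.5000: g = 0.00045, g' = -0.0951 → ψ = 0.5048
Converged at ψ = 0.5048.
Then V = ψ·F = 0.5048·115.2 = 58.1 mol/h and L = F − V = 57.1 mol/h.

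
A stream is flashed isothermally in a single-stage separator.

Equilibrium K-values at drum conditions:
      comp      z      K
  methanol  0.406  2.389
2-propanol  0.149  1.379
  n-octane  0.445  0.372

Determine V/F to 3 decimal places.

Rachford–Rice: g(V/F) = Σ zᵢ(Kᵢ−1)/(1+V/F(Kᵢ−1)) = 0.
Feasibility: ΣzᵢKᵢ = 1.341, Σzᵢ/Kᵢ = 1.474 — both > 1, two phases present.
Iterate (Newton) starting at V/F = 0.5:
  V/F = 0.500: g = -0.0271, g' = -0.661 → V/F = 0.459
Converged at V/F = 0.459.

V/F = 0.459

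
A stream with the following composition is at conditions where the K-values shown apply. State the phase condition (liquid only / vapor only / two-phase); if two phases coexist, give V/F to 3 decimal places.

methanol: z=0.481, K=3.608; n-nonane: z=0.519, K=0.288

ΣzᵢKᵢ = 1.885; Σzᵢ/Kᵢ = 1.935.
Both exceed 1, so a two-phase solution exists.
Rachford–Rice: g(ψ) = Σ zᵢ(Kᵢ−1)/(1+ψ(Kᵢ−1)) = 0.
Binary case is linear: z₁(K₁−1)(1+ψ(K₂−1)) + z₂(K₂−1)(1+ψ(K₁−1)) = 0
⇒ ψ = [z₁(K₁−1)+z₂(K₂−1)] / [−(K₁−1)(K₂−1)] = 0.8849/1.8569 = 0.477

two-phase, V/F = 0.477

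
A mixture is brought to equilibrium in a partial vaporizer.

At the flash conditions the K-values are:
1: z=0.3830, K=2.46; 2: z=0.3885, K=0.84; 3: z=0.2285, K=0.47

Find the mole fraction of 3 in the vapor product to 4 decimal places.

Rachford–Rice: g(β) = Σ zᵢ(Kᵢ−1)/(1+β(Kᵢ−1)) = 0.
g(0) = ΣzᵢKᵢ − 1 = 0.3759 and g(1) = 1 − Σzᵢ/Kᵢ = -0.1044, so a root lies in (0, 1).
Newton–Raphson from β = 0.4:
  β = 0.4000: g = 0.13292, g' = -0.4401 → β = 0.7020
  β = 0.7020: g = 0.01325, g' = -0.3745 → β = 0.7374
Converged at β = 0.7374.
Compositions from xᵢ = zᵢ/(1+β(Kᵢ−1)), yᵢ = Kᵢxᵢ:
  1: x = 0.1844, y = 0.4537
  2: x = 0.4405, y = 0.3700
  3: x = 0.3751, y = 0.1763

y_3 = 0.1763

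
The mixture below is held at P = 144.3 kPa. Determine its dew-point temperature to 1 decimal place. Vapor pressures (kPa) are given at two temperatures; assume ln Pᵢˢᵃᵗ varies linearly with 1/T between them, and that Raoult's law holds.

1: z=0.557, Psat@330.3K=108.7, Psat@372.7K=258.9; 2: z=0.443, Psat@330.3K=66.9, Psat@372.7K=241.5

Dew-point temperature: Σzᵢ·P/Pᵢˢᵃᵗ(T) = 1. Interpolate ln Pᵢˢᵃᵗ = aᵢ + bᵢ/T.
  T = 330.3 K: ΣzᵢP/Pᵢˢᵃᵗ = 1.6950
  T = 372.7 K: ΣzᵢP/Pᵢˢᵃᵗ = 0.5751
  T = 351.5 K: ΣzᵢP/Pᵢˢᵃᵗ = 0.9506
  T = 340.9 K: ΣzᵢP/Pᵢˢᵃᵗ = 1.2561
  T = 346.2 K: ΣzᵢP/Pᵢˢᵃᵗ = 1.0900
  T = 348.9 K: ΣzᵢP/Pᵢˢᵃᵗ = 1.0160
Interpolating between 348.9 K and 351.5 K gives T ≈ 349.5 K.

T = 349.5 K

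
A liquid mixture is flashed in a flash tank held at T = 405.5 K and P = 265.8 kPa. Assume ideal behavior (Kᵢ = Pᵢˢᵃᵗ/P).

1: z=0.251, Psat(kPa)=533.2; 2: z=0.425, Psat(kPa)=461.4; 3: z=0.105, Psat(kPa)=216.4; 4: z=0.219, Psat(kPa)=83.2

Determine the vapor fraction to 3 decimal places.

Raoult's law: Kᵢ = Pᵢˢᵃᵗ/P = Pᵢˢᵃᵗ/265.8.
  K_1 = 533.2/265.8 = 2.00602, K_2 = 461.4/265.8 = 1.73589, K_3 = 216.4/265.8 = 0.81415, K_4 = 83.2/265.8 = 0.31302
Material balance + equilibrium reduce to Σ zᵢ(Kᵢ−1)/(1+ψ(Kᵢ−1)) = 0.
Feasibility: ΣzᵢKᵢ = 1.395, Σzᵢ/Kᵢ = 1.199 — both > 1, two phases present.
Iterate (Newton) starting at ψ = 0.34:
  ψ = 0.340: g = 0.2212, g' = -0.468 → ψ = 0.812
  ψ = 0.812: g = -0.0286, g' = -0.701 → ψ = 0.771
  ψ = 0.771: g = -0.0011, g' = -0.647 → ψ = 0.770
Converged at ψ = 0.770.

ψ = 0.770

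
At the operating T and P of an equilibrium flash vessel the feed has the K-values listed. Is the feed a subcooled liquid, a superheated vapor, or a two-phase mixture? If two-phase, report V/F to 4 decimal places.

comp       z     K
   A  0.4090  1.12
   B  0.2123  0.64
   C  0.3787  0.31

ΣzᵢKᵢ = 0.7113; Σzᵢ/Kᵢ = 1.9185.
Since ΣzᵢKᵢ < 1 the mixture is below its bubble point — single liquid phase.

subcooled liquid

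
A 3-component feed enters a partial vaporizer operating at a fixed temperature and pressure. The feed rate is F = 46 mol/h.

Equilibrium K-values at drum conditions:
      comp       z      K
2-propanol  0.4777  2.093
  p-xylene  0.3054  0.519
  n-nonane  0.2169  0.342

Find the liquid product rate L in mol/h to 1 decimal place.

L = 28.6 mol/h

Material balance + equilibrium reduce to Σ zᵢ(Kᵢ−1)/(1+ψ(Kᵢ−1)) = 0.
g(0) = ΣzᵢKᵢ − 1 = 0.2325 and g(1) = 1 − Σzᵢ/Kᵢ = -0.4509, so a root lies in (0, 1).
Iterate (Newton) starting at ψ = 0.5:
  ψ = 0.5000: g = -0.06849, g' = -0.5697 → ψ = 0.3798
  ψ = 0.3798: g = -0.00102, g' = -0.5577 → ψ = 0.3779
Converged at ψ = 0.3779.
Then V = ψ·F = 0.3779·46 = 17.4 mol/h and L = F − V = 28.6 mol/h.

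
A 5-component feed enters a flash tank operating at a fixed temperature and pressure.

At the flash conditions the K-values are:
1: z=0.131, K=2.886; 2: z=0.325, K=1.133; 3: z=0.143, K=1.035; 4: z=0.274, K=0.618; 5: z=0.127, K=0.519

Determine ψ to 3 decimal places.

ψ = 0.353

Iterate (Newton) starting at ψ = 0.5:
  ψ = 0.500: g = -0.0372, g' = -0.241 → ψ = 0.345
  ψ = 0.345: g = 0.0020, g' = -0.272 → ψ = 0.353
Converged at ψ = 0.353.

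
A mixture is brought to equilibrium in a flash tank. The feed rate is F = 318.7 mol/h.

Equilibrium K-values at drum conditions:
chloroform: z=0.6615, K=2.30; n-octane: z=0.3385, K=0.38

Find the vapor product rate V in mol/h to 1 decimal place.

V = 257.0 mol/h

Let β = V/F and solve Σ zᵢ(Kᵢ−1)/(1+β(Kᵢ−1)) = 0.
Feasibility: ΣzᵢKᵢ = 1.6501, Σzᵢ/Kᵢ = 1.1784 — both > 1, two phases present.
Iterate (Newton) starting at β = 0.5:
  β = 0.5000: g = 0.21702, g' = -0.6839 → β = 0.8173
  β = 0.8173: g = -0.00853, g' = -0.7976 → β = 0.8066
Converged at β = 0.8066.
Then V = β·F = 0.8066·318.7 = 257.0 mol/h and L = F − V = 61.7 mol/h.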